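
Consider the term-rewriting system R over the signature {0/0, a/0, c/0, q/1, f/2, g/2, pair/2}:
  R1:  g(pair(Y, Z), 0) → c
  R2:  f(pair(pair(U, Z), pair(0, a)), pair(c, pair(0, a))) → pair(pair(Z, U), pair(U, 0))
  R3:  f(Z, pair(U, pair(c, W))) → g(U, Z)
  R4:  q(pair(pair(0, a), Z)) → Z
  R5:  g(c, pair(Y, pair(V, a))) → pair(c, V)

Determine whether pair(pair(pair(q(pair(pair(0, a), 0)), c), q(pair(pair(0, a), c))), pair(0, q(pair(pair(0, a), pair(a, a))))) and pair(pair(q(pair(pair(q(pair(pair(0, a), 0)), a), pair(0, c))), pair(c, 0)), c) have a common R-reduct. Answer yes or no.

no — NF(t₁) = pair(pair(pair(0, c), c), pair(0, pair(a, a))), NF(t₂) = pair(pair(pair(0, c), pair(c, 0)), c)

Reduce t₁ = pair(pair(pair(q(pair(pair(0, a), 0)), c), q(pair(pair(0, a), c))), pair(0, q(pair(pair(0, a), pair(a, a))))):
1. pair(pair(pair(q(pair(pair(0, a), 0)), c), q(pair(pair(0, a), c))), pair(0, q(pair(pair(0, a), pair(a, a)))))  →  pair(pair(pair(0, c), q(pair(pair(0, a), c))), pair(0, q(pair(pair(0, a), pair(a, a)))))   [R4 at 1.1.1]
2. pair(pair(pair(0, c), q(pair(pair(0, a), c))), pair(0, q(pair(pair(0, a), pair(a, a)))))  →  pair(pair(pair(0, c), c), pair(0, q(pair(pair(0, a), pair(a, a)))))   [R4 at 1.2]
3. pair(pair(pair(0, c), c), pair(0, q(pair(pair(0, a), pair(a, a)))))  →  pair(pair(pair(0, c), c), pair(0, pair(a, a)))   [R4 at 2.2]

Reduce t₂ = pair(pair(q(pair(pair(q(pair(pair(0, a), 0)), a), pair(0, c))), pair(c, 0)), c):
1. pair(pair(q(pair(pair(q(pair(pair(0, a), 0)), a), pair(0, c))), pair(c, 0)), c)  →  pair(pair(q(pair(pair(0, a), pair(0, c))), pair(c, 0)), c)   [R4 at 1.1.1.1.1]
2. pair(pair(q(pair(pair(0, a), pair(0, c))), pair(c, 0)), c)  →  pair(pair(pair(0, c), pair(c, 0)), c)   [R4 at 1.1]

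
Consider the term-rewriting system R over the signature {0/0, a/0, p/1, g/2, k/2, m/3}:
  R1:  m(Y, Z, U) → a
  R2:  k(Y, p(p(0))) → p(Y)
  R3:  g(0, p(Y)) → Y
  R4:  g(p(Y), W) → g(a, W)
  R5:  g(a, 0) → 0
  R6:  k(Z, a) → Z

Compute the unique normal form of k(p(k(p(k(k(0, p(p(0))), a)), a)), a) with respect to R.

1. k(p(k(p(k(k(0, p(p(0))), a)), a)), a)  →  p(k(p(k(k(0, p(p(0))), a)), a))   [R6 at ε]
2. p(k(p(k(k(0, p(p(0))), a)), a))  →  p(p(k(k(0, p(p(0))), a)))   [R6 at 1]
3. p(p(k(k(0, p(p(0))), a)))  →  p(p(k(0, p(p(0)))))   [R6 at 1.1]
4. p(p(k(0, p(p(0)))))  →  p(p(p(0)))   [R2 at 1.1]

p(p(p(0)))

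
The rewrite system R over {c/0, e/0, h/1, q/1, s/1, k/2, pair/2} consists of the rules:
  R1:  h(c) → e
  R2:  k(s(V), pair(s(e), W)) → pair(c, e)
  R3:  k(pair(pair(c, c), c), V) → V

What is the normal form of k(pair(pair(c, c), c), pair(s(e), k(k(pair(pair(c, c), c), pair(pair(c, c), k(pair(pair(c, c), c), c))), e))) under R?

1. k(pair(pair(c, c), c), pair(s(e), k(k(pair(pair(c, c), c), pair(pair(c, c), k(pair(pair(c, c), c), c))), e)))  →  pair(s(e), k(k(pair(pair(c, c), c), pair(pair(c, c), k(pair(pair(c, c), c), c))), e))   [R3 at ε]
2. pair(s(e), k(k(pair(pair(c, c), c), pair(pair(c, c), k(pair(pair(c, c), c), c))), e))  →  pair(s(e), k(pair(pair(c, c), k(pair(pair(c, c), c), c)), e))   [R3 at 2.1]
3. pair(s(e), k(pair(pair(c, c), k(pair(pair(c, c), c), c)), e))  →  pair(s(e), k(pair(pair(c, c), c), e))   [R3 at 2.1.2]
4. pair(s(e), k(pair(pair(c, c), c), e))  →  pair(s(e), e)   [R3 at 2]

pair(s(e), e)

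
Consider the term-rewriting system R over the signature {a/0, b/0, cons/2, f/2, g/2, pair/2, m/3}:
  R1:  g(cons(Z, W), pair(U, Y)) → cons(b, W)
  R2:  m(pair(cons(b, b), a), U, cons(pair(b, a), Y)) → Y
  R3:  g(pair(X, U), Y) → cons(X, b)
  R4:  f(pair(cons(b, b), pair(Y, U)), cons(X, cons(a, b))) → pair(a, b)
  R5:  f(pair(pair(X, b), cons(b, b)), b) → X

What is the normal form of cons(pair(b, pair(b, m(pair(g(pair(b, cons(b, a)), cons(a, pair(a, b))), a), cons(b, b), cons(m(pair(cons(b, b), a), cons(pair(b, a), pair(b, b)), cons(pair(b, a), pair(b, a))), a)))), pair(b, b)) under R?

cons(pair(b, pair(b, a)), pair(b, b))

1. cons(pair(b, pair(b, m(pair(g(pair(b, cons(b, a)), cons(a, pair(a, b))), a), cons(b, b), cons(m(pair(cons(b, b), a), cons(pair(b, a), pair(b, b)), cons(pair(b, a), pair(b, a))), a)))), pair(b, b))  →  cons(pair(b, pair(b, m(pair(cons(b, b), a), cons(b, b), cons(m(pair(cons(b, b), a), cons(pair(b, a), pair(b, b)), cons(pair(b, a), pair(b, a))), a)))), pair(b, b))   [R3 at 1.2.2.1.1]
2. cons(pair(b, pair(b, m(pair(cons(b, b), a), cons(b, b), cons(m(pair(cons(b, b), a), cons(pair(b, a), pair(b, b)), cons(pair(b, a), pair(b, a))), a)))), pair(b, b))  →  cons(pair(b, pair(b, m(pair(cons(b, b), a), cons(b, b), cons(pair(b, a), a)))), pair(b, b))   [R2 at 1.2.2.3.1]
3. cons(pair(b, pair(b, m(pair(cons(b, b), a), cons(b, b), cons(pair(b, a), a)))), pair(b, b))  →  cons(pair(b, pair(b, a)), pair(b, b))   [R2 at 1.2.2]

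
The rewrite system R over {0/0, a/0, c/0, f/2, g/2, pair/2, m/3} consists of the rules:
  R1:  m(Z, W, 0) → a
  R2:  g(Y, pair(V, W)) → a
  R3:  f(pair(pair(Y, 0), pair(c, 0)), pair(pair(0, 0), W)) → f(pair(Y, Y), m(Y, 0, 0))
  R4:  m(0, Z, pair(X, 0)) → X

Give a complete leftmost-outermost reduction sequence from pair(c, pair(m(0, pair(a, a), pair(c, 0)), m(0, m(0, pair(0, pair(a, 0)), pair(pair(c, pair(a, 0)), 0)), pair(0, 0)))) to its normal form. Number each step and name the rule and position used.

1. pair(c, pair(m(0, pair(a, a), pair(c, 0)), m(0, m(0, pair(0, pair(a, 0)), pair(pair(c, pair(a, 0)), 0)), pair(0, 0))))  →  pair(c, pair(c, m(0, m(0, pair(0, pair(a, 0)), pair(pair(c, pair(a, 0)), 0)), pair(0, 0))))   [R4 at 2.1]
2. pair(c, pair(c, m(0, m(0, pair(0, pair(a, 0)), pair(pair(c, pair(a, 0)), 0)), pair(0, 0))))  →  pair(c, pair(c, 0))   [R4 at 2.2]

pair(c, pair(c, 0))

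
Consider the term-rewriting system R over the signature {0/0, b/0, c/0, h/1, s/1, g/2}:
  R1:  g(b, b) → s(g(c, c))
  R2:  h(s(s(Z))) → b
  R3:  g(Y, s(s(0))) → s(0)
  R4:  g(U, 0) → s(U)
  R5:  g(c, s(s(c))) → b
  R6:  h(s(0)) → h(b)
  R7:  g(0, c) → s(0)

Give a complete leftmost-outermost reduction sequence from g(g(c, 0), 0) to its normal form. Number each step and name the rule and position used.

s(s(c))

1. g(g(c, 0), 0)  →  s(g(c, 0))   [R4 at ε]
2. s(g(c, 0))  →  s(s(c))   [R4 at 1]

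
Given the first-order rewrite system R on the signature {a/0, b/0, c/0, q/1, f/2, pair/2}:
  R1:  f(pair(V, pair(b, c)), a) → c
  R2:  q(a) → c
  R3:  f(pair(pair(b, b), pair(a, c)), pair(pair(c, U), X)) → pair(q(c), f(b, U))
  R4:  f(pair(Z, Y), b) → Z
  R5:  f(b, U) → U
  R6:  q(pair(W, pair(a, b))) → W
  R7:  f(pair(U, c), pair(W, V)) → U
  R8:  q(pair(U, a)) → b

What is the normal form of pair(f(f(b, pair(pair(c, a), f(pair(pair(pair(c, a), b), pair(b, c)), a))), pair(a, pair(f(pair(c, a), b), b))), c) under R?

1. pair(f(f(b, pair(pair(c, a), f(pair(pair(pair(c, a), b), pair(b, c)), a))), pair(a, pair(f(pair(c, a), b), b))), c)  →  pair(f(pair(pair(c, a), f(pair(pair(pair(c, a), b), pair(b, c)), a)), pair(a, pair(f(pair(c, a), b), b))), c)   [R5 at 1.1]
2. pair(f(pair(pair(c, a), f(pair(pair(pair(c, a), b), pair(b, c)), a)), pair(a, pair(f(pair(c, a), b), b))), c)  →  pair(f(pair(pair(c, a), c), pair(a, pair(f(pair(c, a), b), b))), c)   [R1 at 1.1.2]
3. pair(f(pair(pair(c, a), c), pair(a, pair(f(pair(c, a), b), b))), c)  →  pair(pair(c, a), c)   [R7 at 1]

pair(pair(c, a), c)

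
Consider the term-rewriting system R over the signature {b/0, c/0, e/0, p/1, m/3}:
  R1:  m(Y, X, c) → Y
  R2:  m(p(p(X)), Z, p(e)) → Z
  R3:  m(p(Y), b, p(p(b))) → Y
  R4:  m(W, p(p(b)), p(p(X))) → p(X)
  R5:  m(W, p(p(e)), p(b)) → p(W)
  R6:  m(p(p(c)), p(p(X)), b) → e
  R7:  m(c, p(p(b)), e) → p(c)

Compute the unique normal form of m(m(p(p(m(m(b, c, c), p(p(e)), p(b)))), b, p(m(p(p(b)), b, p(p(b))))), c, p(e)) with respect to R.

c

1. m(m(p(p(m(m(b, c, c), p(p(e)), p(b)))), b, p(m(p(p(b)), b, p(p(b))))), c, p(e))  →  m(m(p(p(p(m(b, c, c)))), b, p(m(p(p(b)), b, p(p(b))))), c, p(e))   [R5 at 1.1.1.1]
2. m(m(p(p(p(m(b, c, c)))), b, p(m(p(p(b)), b, p(p(b))))), c, p(e))  →  m(m(p(p(p(b))), b, p(m(p(p(b)), b, p(p(b))))), c, p(e))   [R1 at 1.1.1.1.1]
3. m(m(p(p(p(b))), b, p(m(p(p(b)), b, p(p(b))))), c, p(e))  →  m(m(p(p(p(b))), b, p(p(b))), c, p(e))   [R3 at 1.3.1]
4. m(m(p(p(p(b))), b, p(p(b))), c, p(e))  →  m(p(p(b)), c, p(e))   [R3 at 1]
5. m(p(p(b)), c, p(e))  →  c   [R2 at ε]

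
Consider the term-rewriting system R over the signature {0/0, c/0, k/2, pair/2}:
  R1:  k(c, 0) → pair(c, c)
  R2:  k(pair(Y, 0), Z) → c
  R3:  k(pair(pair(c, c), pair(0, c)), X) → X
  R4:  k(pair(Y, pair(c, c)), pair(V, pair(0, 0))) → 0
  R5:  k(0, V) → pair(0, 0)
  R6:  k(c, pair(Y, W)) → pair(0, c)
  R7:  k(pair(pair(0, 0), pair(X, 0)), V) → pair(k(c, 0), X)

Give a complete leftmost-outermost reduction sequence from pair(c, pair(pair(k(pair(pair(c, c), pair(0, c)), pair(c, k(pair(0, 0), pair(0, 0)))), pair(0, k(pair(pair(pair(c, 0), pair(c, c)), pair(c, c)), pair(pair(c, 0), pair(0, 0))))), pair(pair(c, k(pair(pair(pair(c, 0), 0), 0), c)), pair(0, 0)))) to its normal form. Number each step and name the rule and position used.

pair(c, pair(pair(pair(c, c), pair(0, 0)), pair(pair(c, c), pair(0, 0))))

1. pair(c, pair(pair(k(pair(pair(c, c), pair(0, c)), pair(c, k(pair(0, 0), pair(0, 0)))), pair(0, k(pair(pair(pair(c, 0), pair(c, c)), pair(c, c)), pair(pair(c, 0), pair(0, 0))))), pair(pair(c, k(pair(pair(pair(c, 0), 0), 0), c)), pair(0, 0))))  →  pair(c, pair(pair(pair(c, k(pair(0, 0), pair(0, 0))), pair(0, k(pair(pair(pair(c, 0), pair(c, c)), pair(c, c)), pair(pair(c, 0), pair(0, 0))))), pair(pair(c, k(pair(pair(pair(c, 0), 0), 0), c)), pair(0, 0))))   [R3 at 2.1.1]
2. pair(c, pair(pair(pair(c, k(pair(0, 0), pair(0, 0))), pair(0, k(pair(pair(pair(c, 0), pair(c, c)), pair(c, c)), pair(pair(c, 0), pair(0, 0))))), pair(pair(c, k(pair(pair(pair(c, 0), 0), 0), c)), pair(0, 0))))  →  pair(c, pair(pair(pair(c, c), pair(0, k(pair(pair(pair(c, 0), pair(c, c)), pair(c, c)), pair(pair(c, 0), pair(0, 0))))), pair(pair(c, k(pair(pair(pair(c, 0), 0), 0), c)), pair(0, 0))))   [R2 at 2.1.1.2]
3. pair(c, pair(pair(pair(c, c), pair(0, k(pair(pair(pair(c, 0), pair(c, c)), pair(c, c)), pair(pair(c, 0), pair(0, 0))))), pair(pair(c, k(pair(pair(pair(c, 0), 0), 0), c)), pair(0, 0))))  →  pair(c, pair(pair(pair(c, c), pair(0, 0)), pair(pair(c, k(pair(pair(pair(c, 0), 0), 0), c)), pair(0, 0))))   [R4 at 2.1.2.2]
4. pair(c, pair(pair(pair(c, c), pair(0, 0)), pair(pair(c, k(pair(pair(pair(c, 0), 0), 0), c)), pair(0, 0))))  →  pair(c, pair(pair(pair(c, c), pair(0, 0)), pair(pair(c, c), pair(0, 0))))   [R2 at 2.2.1.2]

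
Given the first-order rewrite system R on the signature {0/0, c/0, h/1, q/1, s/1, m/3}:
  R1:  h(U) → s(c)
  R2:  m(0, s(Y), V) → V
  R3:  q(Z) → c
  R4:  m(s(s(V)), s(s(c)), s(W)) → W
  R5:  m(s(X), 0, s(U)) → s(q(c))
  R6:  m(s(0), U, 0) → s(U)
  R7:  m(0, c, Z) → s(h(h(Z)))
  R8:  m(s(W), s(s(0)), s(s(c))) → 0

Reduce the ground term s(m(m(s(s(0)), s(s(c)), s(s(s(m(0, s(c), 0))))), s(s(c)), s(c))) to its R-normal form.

1. s(m(m(s(s(0)), s(s(c)), s(s(s(m(0, s(c), 0))))), s(s(c)), s(c)))  →  s(m(s(s(m(0, s(c), 0))), s(s(c)), s(c)))   [R4 at 1.1]
2. s(m(s(s(m(0, s(c), 0))), s(s(c)), s(c)))  →  s(c)   [R4 at 1]

s(c)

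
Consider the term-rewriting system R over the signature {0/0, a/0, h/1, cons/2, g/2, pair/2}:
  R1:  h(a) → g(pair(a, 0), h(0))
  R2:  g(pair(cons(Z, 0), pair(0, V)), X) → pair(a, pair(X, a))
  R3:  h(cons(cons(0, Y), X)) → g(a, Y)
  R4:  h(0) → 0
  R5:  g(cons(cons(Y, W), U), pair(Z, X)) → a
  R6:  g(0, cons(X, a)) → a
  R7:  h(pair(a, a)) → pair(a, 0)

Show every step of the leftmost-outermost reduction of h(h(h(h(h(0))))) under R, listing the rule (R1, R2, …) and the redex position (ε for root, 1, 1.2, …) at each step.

0

1. h(h(h(h(h(0)))))  →  h(h(h(h(0))))   [R4 at 1.1.1.1]
2. h(h(h(h(0))))  →  h(h(h(0)))   [R4 at 1.1.1]
3. h(h(h(0)))  →  h(h(0))   [R4 at 1.1]
4. h(h(0))  →  h(0)   [R4 at 1]
5. h(0)  →  0   [R4 at ε]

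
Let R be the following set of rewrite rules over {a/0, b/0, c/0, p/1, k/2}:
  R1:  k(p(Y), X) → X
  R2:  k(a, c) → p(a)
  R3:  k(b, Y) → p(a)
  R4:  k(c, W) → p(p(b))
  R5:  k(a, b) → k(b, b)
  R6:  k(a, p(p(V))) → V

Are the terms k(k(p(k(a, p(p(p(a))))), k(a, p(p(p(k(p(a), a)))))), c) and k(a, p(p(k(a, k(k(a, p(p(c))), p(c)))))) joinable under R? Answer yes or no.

Reduce t₁ = k(k(p(k(a, p(p(p(a))))), k(a, p(p(p(k(p(a), a)))))), c):
1. k(k(p(k(a, p(p(p(a))))), k(a, p(p(p(k(p(a), a)))))), c)  →  k(k(a, p(p(p(k(p(a), a))))), c)   [R1 at 1]
2. k(k(a, p(p(p(k(p(a), a))))), c)  →  k(p(k(p(a), a)), c)   [R6 at 1]
3. k(p(k(p(a), a)), c)  →  c   [R1 at ε]

Reduce t₂ = k(a, p(p(k(a, k(k(a, p(p(c))), p(c)))))):
1. k(a, p(p(k(a, k(k(a, p(p(c))), p(c))))))  →  k(a, k(k(a, p(p(c))), p(c)))   [R6 at ε]
2. k(a, k(k(a, p(p(c))), p(c)))  →  k(a, k(c, p(c)))   [R6 at 2.1]
3. k(a, k(c, p(c)))  →  k(a, p(p(b)))   [R4 at 2]
4. k(a, p(p(b)))  →  b   [R6 at ε]

no — NF(t₁) = c, NF(t₂) = b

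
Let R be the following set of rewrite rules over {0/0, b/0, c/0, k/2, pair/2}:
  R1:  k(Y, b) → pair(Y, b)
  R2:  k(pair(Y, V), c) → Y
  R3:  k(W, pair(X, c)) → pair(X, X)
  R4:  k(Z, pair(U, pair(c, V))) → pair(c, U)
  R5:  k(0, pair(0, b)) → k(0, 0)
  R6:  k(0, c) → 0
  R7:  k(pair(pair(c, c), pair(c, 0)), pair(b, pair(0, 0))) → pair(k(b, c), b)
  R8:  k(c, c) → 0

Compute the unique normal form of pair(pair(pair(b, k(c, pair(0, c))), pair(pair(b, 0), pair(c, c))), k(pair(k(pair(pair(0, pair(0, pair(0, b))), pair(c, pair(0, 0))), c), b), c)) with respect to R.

pair(pair(pair(b, pair(0, 0)), pair(pair(b, 0), pair(c, c))), pair(0, pair(0, pair(0, b))))

1. pair(pair(pair(b, k(c, pair(0, c))), pair(pair(b, 0), pair(c, c))), k(pair(k(pair(pair(0, pair(0, pair(0, b))), pair(c, pair(0, 0))), c), b), c))  →  pair(pair(pair(b, pair(0, 0)), pair(pair(b, 0), pair(c, c))), k(pair(k(pair(pair(0, pair(0, pair(0, b))), pair(c, pair(0, 0))), c), b), c))   [R3 at 1.1.2]
2. pair(pair(pair(b, pair(0, 0)), pair(pair(b, 0), pair(c, c))), k(pair(k(pair(pair(0, pair(0, pair(0, b))), pair(c, pair(0, 0))), c), b), c))  →  pair(pair(pair(b, pair(0, 0)), pair(pair(b, 0), pair(c, c))), k(pair(pair(0, pair(0, pair(0, b))), pair(c, pair(0, 0))), c))   [R2 at 2]
3. pair(pair(pair(b, pair(0, 0)), pair(pair(b, 0), pair(c, c))), k(pair(pair(0, pair(0, pair(0, b))), pair(c, pair(0, 0))), c))  →  pair(pair(pair(b, pair(0, 0)), pair(pair(b, 0), pair(c, c))), pair(0, pair(0, pair(0, b))))   [R2 at 2]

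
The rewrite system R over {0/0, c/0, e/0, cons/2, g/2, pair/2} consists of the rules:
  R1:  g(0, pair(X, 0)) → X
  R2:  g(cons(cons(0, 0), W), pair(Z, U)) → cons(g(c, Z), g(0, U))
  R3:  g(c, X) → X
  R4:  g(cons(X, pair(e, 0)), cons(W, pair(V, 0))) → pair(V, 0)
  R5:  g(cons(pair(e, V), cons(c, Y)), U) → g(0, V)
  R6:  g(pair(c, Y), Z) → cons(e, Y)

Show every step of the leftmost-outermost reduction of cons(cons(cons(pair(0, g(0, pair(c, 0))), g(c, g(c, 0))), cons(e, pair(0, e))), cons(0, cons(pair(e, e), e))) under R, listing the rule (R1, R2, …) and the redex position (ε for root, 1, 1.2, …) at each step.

cons(cons(cons(pair(0, c), 0), cons(e, pair(0, e))), cons(0, cons(pair(e, e), e)))

1. cons(cons(cons(pair(0, g(0, pair(c, 0))), g(c, g(c, 0))), cons(e, pair(0, e))), cons(0, cons(pair(e, e), e)))  →  cons(cons(cons(pair(0, c), g(c, g(c, 0))), cons(e, pair(0, e))), cons(0, cons(pair(e, e), e)))   [R1 at 1.1.1.2]
2. cons(cons(cons(pair(0, c), g(c, g(c, 0))), cons(e, pair(0, e))), cons(0, cons(pair(e, e), e)))  →  cons(cons(cons(pair(0, c), g(c, 0)), cons(e, pair(0, e))), cons(0, cons(pair(e, e), e)))   [R3 at 1.1.2]
3. cons(cons(cons(pair(0, c), g(c, 0)), cons(e, pair(0, e))), cons(0, cons(pair(e, e), e)))  →  cons(cons(cons(pair(0, c), 0), cons(e, pair(0, e))), cons(0, cons(pair(e, e), e)))   [R3 at 1.1.2]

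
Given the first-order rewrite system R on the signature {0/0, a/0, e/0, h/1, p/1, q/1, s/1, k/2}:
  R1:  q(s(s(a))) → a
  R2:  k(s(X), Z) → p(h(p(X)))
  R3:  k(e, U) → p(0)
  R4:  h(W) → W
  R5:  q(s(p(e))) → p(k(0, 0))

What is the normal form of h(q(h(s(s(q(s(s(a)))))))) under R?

a

1. h(q(h(s(s(q(s(s(a))))))))  →  q(h(s(s(q(s(s(a)))))))   [R4 at ε]
2. q(h(s(s(q(s(s(a)))))))  →  q(s(s(q(s(s(a))))))   [R4 at 1]
3. q(s(s(q(s(s(a))))))  →  q(s(s(a)))   [R1 at 1.1.1]
4. q(s(s(a)))  →  a   [R1 at ε]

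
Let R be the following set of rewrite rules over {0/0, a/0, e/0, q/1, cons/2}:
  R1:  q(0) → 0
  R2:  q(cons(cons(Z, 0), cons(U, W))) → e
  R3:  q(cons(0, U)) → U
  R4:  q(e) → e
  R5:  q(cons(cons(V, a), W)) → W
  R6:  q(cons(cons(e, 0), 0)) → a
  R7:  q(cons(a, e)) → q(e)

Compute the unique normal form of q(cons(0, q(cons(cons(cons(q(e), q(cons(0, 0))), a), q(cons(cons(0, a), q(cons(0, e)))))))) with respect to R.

1. q(cons(0, q(cons(cons(cons(q(e), q(cons(0, 0))), a), q(cons(cons(0, a), q(cons(0, e))))))))  →  q(cons(cons(cons(q(e), q(cons(0, 0))), a), q(cons(cons(0, a), q(cons(0, e))))))   [R3 at ε]
2. q(cons(cons(cons(q(e), q(cons(0, 0))), a), q(cons(cons(0, a), q(cons(0, e))))))  →  q(cons(cons(0, a), q(cons(0, e))))   [R5 at ε]
3. q(cons(cons(0, a), q(cons(0, e))))  →  q(cons(0, e))   [R5 at ε]
4. q(cons(0, e))  →  e   [R3 at ε]

e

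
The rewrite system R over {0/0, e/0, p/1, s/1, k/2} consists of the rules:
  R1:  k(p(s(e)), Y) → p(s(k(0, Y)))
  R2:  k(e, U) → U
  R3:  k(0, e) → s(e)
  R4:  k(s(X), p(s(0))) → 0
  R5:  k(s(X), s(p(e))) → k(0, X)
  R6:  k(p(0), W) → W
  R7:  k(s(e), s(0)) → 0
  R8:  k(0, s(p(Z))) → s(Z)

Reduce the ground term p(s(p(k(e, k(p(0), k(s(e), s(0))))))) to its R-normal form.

p(s(p(0)))

1. p(s(p(k(e, k(p(0), k(s(e), s(0)))))))  →  p(s(p(k(p(0), k(s(e), s(0))))))   [R2 at 1.1.1]
2. p(s(p(k(p(0), k(s(e), s(0))))))  →  p(s(p(k(s(e), s(0)))))   [R6 at 1.1.1]
3. p(s(p(k(s(e), s(0)))))  →  p(s(p(0)))   [R7 at 1.1.1]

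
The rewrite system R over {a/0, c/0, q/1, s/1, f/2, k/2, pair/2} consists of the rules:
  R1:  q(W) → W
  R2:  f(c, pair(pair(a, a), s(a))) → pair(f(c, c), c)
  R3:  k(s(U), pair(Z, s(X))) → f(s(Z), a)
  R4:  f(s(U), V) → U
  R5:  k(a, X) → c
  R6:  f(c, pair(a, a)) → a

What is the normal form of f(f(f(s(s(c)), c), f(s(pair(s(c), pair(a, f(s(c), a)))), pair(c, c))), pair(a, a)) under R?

a

1. f(f(f(s(s(c)), c), f(s(pair(s(c), pair(a, f(s(c), a)))), pair(c, c))), pair(a, a))  →  f(f(s(c), f(s(pair(s(c), pair(a, f(s(c), a)))), pair(c, c))), pair(a, a))   [R4 at 1.1]
2. f(f(s(c), f(s(pair(s(c), pair(a, f(s(c), a)))), pair(c, c))), pair(a, a))  →  f(c, pair(a, a))   [R4 at 1]
3. f(c, pair(a, a))  →  a   [R6 at ε]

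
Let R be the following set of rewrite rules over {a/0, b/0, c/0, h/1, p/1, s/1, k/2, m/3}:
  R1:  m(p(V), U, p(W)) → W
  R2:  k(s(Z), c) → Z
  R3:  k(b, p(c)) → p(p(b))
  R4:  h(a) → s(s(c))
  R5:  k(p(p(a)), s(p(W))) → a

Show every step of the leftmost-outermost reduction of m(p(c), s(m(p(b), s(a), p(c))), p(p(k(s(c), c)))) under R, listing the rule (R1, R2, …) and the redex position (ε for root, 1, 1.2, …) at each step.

p(c)

1. m(p(c), s(m(p(b), s(a), p(c))), p(p(k(s(c), c))))  →  p(k(s(c), c))   [R1 at ε]
2. p(k(s(c), c))  →  p(c)   [R2 at 1]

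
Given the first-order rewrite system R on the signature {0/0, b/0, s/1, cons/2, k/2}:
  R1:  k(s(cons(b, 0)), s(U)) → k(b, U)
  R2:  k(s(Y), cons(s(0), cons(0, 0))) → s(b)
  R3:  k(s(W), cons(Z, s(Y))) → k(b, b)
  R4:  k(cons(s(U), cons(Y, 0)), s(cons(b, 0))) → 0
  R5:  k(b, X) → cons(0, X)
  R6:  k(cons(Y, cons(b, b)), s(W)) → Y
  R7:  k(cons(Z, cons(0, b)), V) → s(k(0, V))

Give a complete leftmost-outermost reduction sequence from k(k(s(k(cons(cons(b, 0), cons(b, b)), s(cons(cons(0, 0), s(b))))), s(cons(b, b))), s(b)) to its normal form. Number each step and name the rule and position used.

1. k(k(s(k(cons(cons(b, 0), cons(b, b)), s(cons(cons(0, 0), s(b))))), s(cons(b, b))), s(b))  →  k(k(s(cons(b, 0)), s(cons(b, b))), s(b))   [R6 at 1.1.1]
2. k(k(s(cons(b, 0)), s(cons(b, b))), s(b))  →  k(k(b, cons(b, b)), s(b))   [R1 at 1]
3. k(k(b, cons(b, b)), s(b))  →  k(cons(0, cons(b, b)), s(b))   [R5 at 1]
4. k(cons(0, cons(b, b)), s(b))  →  0   [R6 at ε]

0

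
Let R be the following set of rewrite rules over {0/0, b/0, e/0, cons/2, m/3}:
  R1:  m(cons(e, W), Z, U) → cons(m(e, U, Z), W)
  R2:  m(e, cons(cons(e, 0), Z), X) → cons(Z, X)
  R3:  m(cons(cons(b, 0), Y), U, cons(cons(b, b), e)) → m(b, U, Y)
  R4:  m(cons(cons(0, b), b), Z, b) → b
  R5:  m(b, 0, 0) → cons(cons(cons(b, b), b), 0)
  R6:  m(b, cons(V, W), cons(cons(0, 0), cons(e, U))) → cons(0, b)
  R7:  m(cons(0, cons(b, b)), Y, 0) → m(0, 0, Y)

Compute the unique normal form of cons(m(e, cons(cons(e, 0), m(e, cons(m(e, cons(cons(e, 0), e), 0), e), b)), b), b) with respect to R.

cons(cons(cons(e, b), b), b)

1. cons(m(e, cons(cons(e, 0), m(e, cons(m(e, cons(cons(e, 0), e), 0), e), b)), b), b)  →  cons(cons(m(e, cons(m(e, cons(cons(e, 0), e), 0), e), b), b), b)   [R2 at 1]
2. cons(cons(m(e, cons(m(e, cons(cons(e, 0), e), 0), e), b), b), b)  →  cons(cons(m(e, cons(cons(e, 0), e), b), b), b)   [R2 at 1.1.2.1]
3. cons(cons(m(e, cons(cons(e, 0), e), b), b), b)  →  cons(cons(cons(e, b), b), b)   [R2 at 1.1]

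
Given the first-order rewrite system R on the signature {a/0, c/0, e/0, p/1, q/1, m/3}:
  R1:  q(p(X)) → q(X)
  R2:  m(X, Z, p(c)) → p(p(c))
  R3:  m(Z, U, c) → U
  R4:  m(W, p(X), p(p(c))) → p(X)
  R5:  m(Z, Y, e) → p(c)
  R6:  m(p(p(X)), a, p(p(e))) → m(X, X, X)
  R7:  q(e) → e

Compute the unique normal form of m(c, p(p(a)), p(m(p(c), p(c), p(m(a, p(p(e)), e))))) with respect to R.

1. m(c, p(p(a)), p(m(p(c), p(c), p(m(a, p(p(e)), e)))))  →  m(c, p(p(a)), p(m(p(c), p(c), p(p(c)))))   [R5 at 3.1.3.1]
2. m(c, p(p(a)), p(m(p(c), p(c), p(p(c)))))  →  m(c, p(p(a)), p(p(c)))   [R4 at 3.1]
3. m(c, p(p(a)), p(p(c)))  →  p(p(a))   [R4 at ε]

p(p(a))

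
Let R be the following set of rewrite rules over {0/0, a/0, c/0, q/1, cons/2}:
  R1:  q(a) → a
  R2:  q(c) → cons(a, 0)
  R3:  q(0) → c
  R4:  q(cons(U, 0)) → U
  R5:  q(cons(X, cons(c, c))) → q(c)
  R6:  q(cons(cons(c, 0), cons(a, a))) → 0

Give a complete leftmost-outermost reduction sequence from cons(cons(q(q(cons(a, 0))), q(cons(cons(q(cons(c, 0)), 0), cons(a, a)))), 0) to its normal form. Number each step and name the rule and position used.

cons(cons(a, 0), 0)

1. cons(cons(q(q(cons(a, 0))), q(cons(cons(q(cons(c, 0)), 0), cons(a, a)))), 0)  →  cons(cons(q(a), q(cons(cons(q(cons(c, 0)), 0), cons(a, a)))), 0)   [R4 at 1.1.1]
2. cons(cons(q(a), q(cons(cons(q(cons(c, 0)), 0), cons(a, a)))), 0)  →  cons(cons(a, q(cons(cons(q(cons(c, 0)), 0), cons(a, a)))), 0)   [R1 at 1.1]
3. cons(cons(a, q(cons(cons(q(cons(c, 0)), 0), cons(a, a)))), 0)  →  cons(cons(a, q(cons(cons(c, 0), cons(a, a)))), 0)   [R4 at 1.2.1.1.1]
4. cons(cons(a, q(cons(cons(c, 0), cons(a, a)))), 0)  →  cons(cons(a, 0), 0)   [R6 at 1.2]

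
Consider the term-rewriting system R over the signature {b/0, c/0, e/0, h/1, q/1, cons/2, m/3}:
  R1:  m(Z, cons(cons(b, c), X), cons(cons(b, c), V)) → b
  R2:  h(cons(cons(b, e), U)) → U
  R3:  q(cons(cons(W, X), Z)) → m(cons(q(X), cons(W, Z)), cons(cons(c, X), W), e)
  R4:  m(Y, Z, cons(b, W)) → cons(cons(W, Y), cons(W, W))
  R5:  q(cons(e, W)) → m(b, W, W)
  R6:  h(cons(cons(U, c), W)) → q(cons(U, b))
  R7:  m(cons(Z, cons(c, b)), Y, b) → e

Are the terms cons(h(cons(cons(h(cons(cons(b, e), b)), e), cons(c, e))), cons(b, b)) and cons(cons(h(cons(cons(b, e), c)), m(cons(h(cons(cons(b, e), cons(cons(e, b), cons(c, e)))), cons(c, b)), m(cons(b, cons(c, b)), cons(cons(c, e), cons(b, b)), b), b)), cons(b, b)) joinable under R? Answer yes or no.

Reduce t₁ = cons(h(cons(cons(h(cons(cons(b, e), b)), e), cons(c, e))), cons(b, b)):
1. cons(h(cons(cons(h(cons(cons(b, e), b)), e), cons(c, e))), cons(b, b))  →  cons(h(cons(cons(b, e), cons(c, e))), cons(b, b))   [R2 at 1.1.1.1]
2. cons(h(cons(cons(b, e), cons(c, e))), cons(b, b))  →  cons(cons(c, e), cons(b, b))   [R2 at 1]

Reduce t₂ = cons(cons(h(cons(cons(b, e), c)), m(cons(h(cons(cons(b, e), cons(cons(e, b), cons(c, e)))), cons(c, b)), m(cons(b, cons(c, b)), cons(cons(c, e), cons(b, b)), b), b)), cons(b, b)):
1. cons(cons(h(cons(cons(b, e), c)), m(cons(h(cons(cons(b, e), cons(cons(e, b), cons(c, e)))), cons(c, b)), m(cons(b, cons(c, b)), cons(cons(c, e), cons(b, b)), b), b)), cons(b, b))  →  cons(cons(c, m(cons(h(cons(cons(b, e), cons(cons(e, b), cons(c, e)))), cons(c, b)), m(cons(b, cons(c, b)), cons(cons(c, e), cons(b, b)), b), b)), cons(b, b))   [R2 at 1.1]
2. cons(cons(c, m(cons(h(cons(cons(b, e), cons(cons(e, b), cons(c, e)))), cons(c, b)), m(cons(b, cons(c, b)), cons(cons(c, e), cons(b, b)), b), b)), cons(b, b))  →  cons(cons(c, e), cons(b, b))   [R7 at 1.2]

yes — NF(t₁) = cons(cons(c, e), cons(b, b)), NF(t₂) = cons(cons(c, e), cons(b, b))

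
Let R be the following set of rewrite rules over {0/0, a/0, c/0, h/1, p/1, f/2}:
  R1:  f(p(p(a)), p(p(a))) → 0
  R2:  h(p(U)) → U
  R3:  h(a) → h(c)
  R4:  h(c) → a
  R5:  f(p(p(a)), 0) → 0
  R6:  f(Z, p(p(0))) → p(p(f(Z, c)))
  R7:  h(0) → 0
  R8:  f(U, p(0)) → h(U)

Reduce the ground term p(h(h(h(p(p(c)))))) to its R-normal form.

1. p(h(h(h(p(p(c))))))  →  p(h(h(p(c))))   [R2 at 1.1.1]
2. p(h(h(p(c))))  →  p(h(c))   [R2 at 1.1]
3. p(h(c))  →  p(a)   [R4 at 1]

p(a)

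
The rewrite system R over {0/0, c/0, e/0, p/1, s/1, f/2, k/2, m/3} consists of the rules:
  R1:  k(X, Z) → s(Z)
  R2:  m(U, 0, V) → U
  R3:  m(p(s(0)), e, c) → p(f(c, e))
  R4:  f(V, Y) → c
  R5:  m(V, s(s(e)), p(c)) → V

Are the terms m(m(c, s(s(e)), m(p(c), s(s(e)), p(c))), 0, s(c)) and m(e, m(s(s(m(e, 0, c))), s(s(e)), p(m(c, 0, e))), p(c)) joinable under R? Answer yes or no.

Reduce t₁ = m(m(c, s(s(e)), m(p(c), s(s(e)), p(c))), 0, s(c)):
1. m(m(c, s(s(e)), m(p(c), s(s(e)), p(c))), 0, s(c))  →  m(c, s(s(e)), m(p(c), s(s(e)), p(c)))   [R2 at ε]
2. m(c, s(s(e)), m(p(c), s(s(e)), p(c)))  →  m(c, s(s(e)), p(c))   [R5 at 3]
3. m(c, s(s(e)), p(c))  →  c   [R5 at ε]

Reduce t₂ = m(e, m(s(s(m(e, 0, c))), s(s(e)), p(m(c, 0, e))), p(c)):
1. m(e, m(s(s(m(e, 0, c))), s(s(e)), p(m(c, 0, e))), p(c))  →  m(e, m(s(s(e)), s(s(e)), p(m(c, 0, e))), p(c))   [R2 at 2.1.1.1]
2. m(e, m(s(s(e)), s(s(e)), p(m(c, 0, e))), p(c))  →  m(e, m(s(s(e)), s(s(e)), p(c)), p(c))   [R2 at 2.3.1]
3. m(e, m(s(s(e)), s(s(e)), p(c)), p(c))  →  m(e, s(s(e)), p(c))   [R5 at 2]
4. m(e, s(s(e)), p(c))  →  e   [R5 at ε]

no — NF(t₁) = c, NF(t₂) = e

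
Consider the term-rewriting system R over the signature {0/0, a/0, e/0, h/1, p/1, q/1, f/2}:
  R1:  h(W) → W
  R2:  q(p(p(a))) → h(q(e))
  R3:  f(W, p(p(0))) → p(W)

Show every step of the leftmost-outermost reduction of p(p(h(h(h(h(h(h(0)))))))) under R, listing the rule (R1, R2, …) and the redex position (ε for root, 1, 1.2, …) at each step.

p(p(0))

1. p(p(h(h(h(h(h(h(0))))))))  →  p(p(h(h(h(h(h(0)))))))   [R1 at 1.1]
2. p(p(h(h(h(h(h(0)))))))  →  p(p(h(h(h(h(0))))))   [R1 at 1.1]
3. p(p(h(h(h(h(0))))))  →  p(p(h(h(h(0)))))   [R1 at 1.1]
4. p(p(h(h(h(0)))))  →  p(p(h(h(0))))   [R1 at 1.1]
5. p(p(h(h(0))))  →  p(p(h(0)))   [R1 at 1.1]
6. p(p(h(0)))  →  p(p(0))   [R1 at 1.1]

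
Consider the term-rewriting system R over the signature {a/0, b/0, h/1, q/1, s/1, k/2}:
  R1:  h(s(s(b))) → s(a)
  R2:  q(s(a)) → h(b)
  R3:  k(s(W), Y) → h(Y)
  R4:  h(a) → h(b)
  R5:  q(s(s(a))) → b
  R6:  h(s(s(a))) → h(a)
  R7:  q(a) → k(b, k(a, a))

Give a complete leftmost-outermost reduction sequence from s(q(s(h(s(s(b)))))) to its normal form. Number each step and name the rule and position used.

s(b)

1. s(q(s(h(s(s(b))))))  →  s(q(s(s(a))))   [R1 at 1.1.1]
2. s(q(s(s(a))))  →  s(b)   [R5 at 1]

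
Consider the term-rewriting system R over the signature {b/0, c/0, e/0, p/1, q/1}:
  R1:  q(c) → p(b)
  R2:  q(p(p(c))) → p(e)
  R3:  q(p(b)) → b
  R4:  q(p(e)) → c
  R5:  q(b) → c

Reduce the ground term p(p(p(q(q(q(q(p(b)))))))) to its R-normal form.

p(p(p(b)))

1. p(p(p(q(q(q(q(p(b))))))))  →  p(p(p(q(q(q(b))))))   [R3 at 1.1.1.1.1.1]
2. p(p(p(q(q(q(b))))))  →  p(p(p(q(q(c)))))   [R5 at 1.1.1.1.1]
3. p(p(p(q(q(c)))))  →  p(p(p(q(p(b)))))   [R1 at 1.1.1.1]
4. p(p(p(q(p(b)))))  →  p(p(p(b)))   [R3 at 1.1.1]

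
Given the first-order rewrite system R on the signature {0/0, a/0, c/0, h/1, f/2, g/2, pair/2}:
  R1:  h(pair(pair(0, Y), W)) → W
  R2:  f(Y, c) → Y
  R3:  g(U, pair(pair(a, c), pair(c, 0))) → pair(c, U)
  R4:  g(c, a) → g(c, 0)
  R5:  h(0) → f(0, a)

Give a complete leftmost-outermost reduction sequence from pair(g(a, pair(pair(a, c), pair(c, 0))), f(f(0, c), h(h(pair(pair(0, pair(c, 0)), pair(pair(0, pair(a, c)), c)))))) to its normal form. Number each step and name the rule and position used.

1. pair(g(a, pair(pair(a, c), pair(c, 0))), f(f(0, c), h(h(pair(pair(0, pair(c, 0)), pair(pair(0, pair(a, c)), c))))))  →  pair(pair(c, a), f(f(0, c), h(h(pair(pair(0, pair(c, 0)), pair(pair(0, pair(a, c)), c))))))   [R3 at 1]
2. pair(pair(c, a), f(f(0, c), h(h(pair(pair(0, pair(c, 0)), pair(pair(0, pair(a, c)), c))))))  →  pair(pair(c, a), f(0, h(h(pair(pair(0, pair(c, 0)), pair(pair(0, pair(a, c)), c))))))   [R2 at 2.1]
3. pair(pair(c, a), f(0, h(h(pair(pair(0, pair(c, 0)), pair(pair(0, pair(a, c)), c))))))  →  pair(pair(c, a), f(0, h(pair(pair(0, pair(a, c)), c))))   [R1 at 2.2.1]
4. pair(pair(c, a), f(0, h(pair(pair(0, pair(a, c)), c))))  →  pair(pair(c, a), f(0, c))   [R1 at 2.2]
5. pair(pair(c, a), f(0, c))  →  pair(pair(c, a), 0)   [R2 at 2]

pair(pair(c, a), 0)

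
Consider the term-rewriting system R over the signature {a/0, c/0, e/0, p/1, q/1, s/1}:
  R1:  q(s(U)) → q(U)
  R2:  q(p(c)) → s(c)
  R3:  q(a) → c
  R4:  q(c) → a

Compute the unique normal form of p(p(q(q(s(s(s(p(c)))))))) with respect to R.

p(p(a))

1. p(p(q(q(s(s(s(p(c))))))))  →  p(p(q(q(s(s(p(c)))))))   [R1 at 1.1.1]
2. p(p(q(q(s(s(p(c)))))))  →  p(p(q(q(s(p(c))))))   [R1 at 1.1.1]
3. p(p(q(q(s(p(c))))))  →  p(p(q(q(p(c)))))   [R1 at 1.1.1]
4. p(p(q(q(p(c)))))  →  p(p(q(s(c))))   [R2 at 1.1.1]
5. p(p(q(s(c))))  →  p(p(q(c)))   [R1 at 1.1]
6. p(p(q(c)))  →  p(p(a))   [R4 at 1.1]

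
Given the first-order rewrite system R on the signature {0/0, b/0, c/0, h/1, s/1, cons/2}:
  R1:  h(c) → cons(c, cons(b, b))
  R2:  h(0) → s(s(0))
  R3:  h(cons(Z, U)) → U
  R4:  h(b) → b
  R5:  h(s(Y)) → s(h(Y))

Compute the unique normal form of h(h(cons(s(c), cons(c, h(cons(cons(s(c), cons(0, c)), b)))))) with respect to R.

1. h(h(cons(s(c), cons(c, h(cons(cons(s(c), cons(0, c)), b))))))  →  h(cons(c, h(cons(cons(s(c), cons(0, c)), b))))   [R3 at 1]
2. h(cons(c, h(cons(cons(s(c), cons(0, c)), b))))  →  h(cons(cons(s(c), cons(0, c)), b))   [R3 at ε]
3. h(cons(cons(s(c), cons(0, c)), b))  →  b   [R3 at ε]

b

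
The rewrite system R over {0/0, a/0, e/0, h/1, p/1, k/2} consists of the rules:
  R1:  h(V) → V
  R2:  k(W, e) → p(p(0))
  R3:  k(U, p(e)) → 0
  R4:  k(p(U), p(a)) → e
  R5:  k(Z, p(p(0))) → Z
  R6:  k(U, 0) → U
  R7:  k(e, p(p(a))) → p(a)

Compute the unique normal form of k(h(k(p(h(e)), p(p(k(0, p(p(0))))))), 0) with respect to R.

1. k(h(k(p(h(e)), p(p(k(0, p(p(0))))))), 0)  →  h(k(p(h(e)), p(p(k(0, p(p(0)))))))   [R6 at ε]
2. h(k(p(h(e)), p(p(k(0, p(p(0)))))))  →  k(p(h(e)), p(p(k(0, p(p(0))))))   [R1 at ε]
3. k(p(h(e)), p(p(k(0, p(p(0))))))  →  k(p(e), p(p(k(0, p(p(0))))))   [R1 at 1.1]
4. k(p(e), p(p(k(0, p(p(0))))))  →  k(p(e), p(p(0)))   [R5 at 2.1.1]
5. k(p(e), p(p(0)))  →  p(e)   [R5 at ε]

p(e)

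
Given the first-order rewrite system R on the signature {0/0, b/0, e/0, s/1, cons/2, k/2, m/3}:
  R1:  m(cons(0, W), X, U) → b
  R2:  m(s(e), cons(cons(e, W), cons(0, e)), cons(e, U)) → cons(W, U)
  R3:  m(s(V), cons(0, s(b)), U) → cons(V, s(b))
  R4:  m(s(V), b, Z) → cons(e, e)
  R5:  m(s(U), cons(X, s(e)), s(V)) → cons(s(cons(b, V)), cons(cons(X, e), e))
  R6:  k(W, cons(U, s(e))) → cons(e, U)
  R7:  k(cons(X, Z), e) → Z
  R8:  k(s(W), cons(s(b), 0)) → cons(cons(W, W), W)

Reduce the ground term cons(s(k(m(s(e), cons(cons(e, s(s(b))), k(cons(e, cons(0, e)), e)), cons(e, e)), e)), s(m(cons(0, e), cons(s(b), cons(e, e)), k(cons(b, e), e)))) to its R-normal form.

1. cons(s(k(m(s(e), cons(cons(e, s(s(b))), k(cons(e, cons(0, e)), e)), cons(e, e)), e)), s(m(cons(0, e), cons(s(b), cons(e, e)), k(cons(b, e), e))))  →  cons(s(k(m(s(e), cons(cons(e, s(s(b))), cons(0, e)), cons(e, e)), e)), s(m(cons(0, e), cons(s(b), cons(e, e)), k(cons(b, e), e))))   [R7 at 1.1.1.2.2]
2. cons(s(k(m(s(e), cons(cons(e, s(s(b))), cons(0, e)), cons(e, e)), e)), s(m(cons(0, e), cons(s(b), cons(e, e)), k(cons(b, e), e))))  →  cons(s(k(cons(s(s(b)), e), e)), s(m(cons(0, e), cons(s(b), cons(e, e)), k(cons(b, e), e))))   [R2 at 1.1.1]
3. cons(s(k(cons(s(s(b)), e), e)), s(m(cons(0, e), cons(s(b), cons(e, e)), k(cons(b, e), e))))  →  cons(s(e), s(m(cons(0, e), cons(s(b), cons(e, e)), k(cons(b, e), e))))   [R7 at 1.1]
4. cons(s(e), s(m(cons(0, e), cons(s(b), cons(e, e)), k(cons(b, e), e))))  →  cons(s(e), s(b))   [R1 at 2.1]

cons(s(e), s(b))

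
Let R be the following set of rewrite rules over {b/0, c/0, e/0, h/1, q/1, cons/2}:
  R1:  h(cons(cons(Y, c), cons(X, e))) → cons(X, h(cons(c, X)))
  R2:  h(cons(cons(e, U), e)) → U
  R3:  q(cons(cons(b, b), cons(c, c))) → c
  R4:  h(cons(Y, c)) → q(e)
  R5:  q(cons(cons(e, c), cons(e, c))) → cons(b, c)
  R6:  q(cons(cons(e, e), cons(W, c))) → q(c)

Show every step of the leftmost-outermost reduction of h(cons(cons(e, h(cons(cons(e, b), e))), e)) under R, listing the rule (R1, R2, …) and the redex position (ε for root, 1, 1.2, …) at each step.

1. h(cons(cons(e, h(cons(cons(e, b), e))), e))  →  h(cons(cons(e, b), e))   [R2 at ε]
2. h(cons(cons(e, b), e))  →  b   [R2 at ε]

b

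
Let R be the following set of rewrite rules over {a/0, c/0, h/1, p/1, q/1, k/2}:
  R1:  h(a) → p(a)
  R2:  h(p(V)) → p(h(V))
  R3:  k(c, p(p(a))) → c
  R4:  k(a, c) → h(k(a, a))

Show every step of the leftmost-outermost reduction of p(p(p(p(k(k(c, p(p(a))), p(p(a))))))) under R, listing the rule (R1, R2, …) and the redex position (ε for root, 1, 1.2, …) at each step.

p(p(p(p(c))))

1. p(p(p(p(k(k(c, p(p(a))), p(p(a)))))))  →  p(p(p(p(k(c, p(p(a)))))))   [R3 at 1.1.1.1.1]
2. p(p(p(p(k(c, p(p(a)))))))  →  p(p(p(p(c))))   [R3 at 1.1.1.1]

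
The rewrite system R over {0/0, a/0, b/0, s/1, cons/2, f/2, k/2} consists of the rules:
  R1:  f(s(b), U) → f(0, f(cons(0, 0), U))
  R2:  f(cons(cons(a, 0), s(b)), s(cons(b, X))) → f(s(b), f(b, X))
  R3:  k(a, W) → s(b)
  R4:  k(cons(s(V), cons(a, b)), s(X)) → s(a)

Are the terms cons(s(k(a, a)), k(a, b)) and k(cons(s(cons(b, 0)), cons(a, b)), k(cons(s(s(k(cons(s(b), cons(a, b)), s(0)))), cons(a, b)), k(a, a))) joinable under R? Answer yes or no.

Reduce t₁ = cons(s(k(a, a)), k(a, b)):
1. cons(s(k(a, a)), k(a, b))  →  cons(s(s(b)), k(a, b))   [R3 at 1.1]
2. cons(s(s(b)), k(a, b))  →  cons(s(s(b)), s(b))   [R3 at 2]

Reduce t₂ = k(cons(s(cons(b, 0)), cons(a, b)), k(cons(s(s(k(cons(s(b), cons(a, b)), s(0)))), cons(a, b)), k(a, a))):
1. k(cons(s(cons(b, 0)), cons(a, b)), k(cons(s(s(k(cons(s(b), cons(a, b)), s(0)))), cons(a, b)), k(a, a)))  →  k(cons(s(cons(b, 0)), cons(a, b)), k(cons(s(s(s(a))), cons(a, b)), k(a, a)))   [R4 at 2.1.1.1.1]
2. k(cons(s(cons(b, 0)), cons(a, b)), k(cons(s(s(s(a))), cons(a, b)), k(a, a)))  →  k(cons(s(cons(b, 0)), cons(a, b)), k(cons(s(s(s(a))), cons(a, b)), s(b)))   [R3 at 2.2]
3. k(cons(s(cons(b, 0)), cons(a, b)), k(cons(s(s(s(a))), cons(a, b)), s(b)))  →  k(cons(s(cons(b, 0)), cons(a, b)), s(a))   [R4 at 2]
4. k(cons(s(cons(b, 0)), cons(a, b)), s(a))  →  s(a)   [R4 at ε]

no — NF(t₁) = cons(s(s(b)), s(b)), NF(t₂) = s(a)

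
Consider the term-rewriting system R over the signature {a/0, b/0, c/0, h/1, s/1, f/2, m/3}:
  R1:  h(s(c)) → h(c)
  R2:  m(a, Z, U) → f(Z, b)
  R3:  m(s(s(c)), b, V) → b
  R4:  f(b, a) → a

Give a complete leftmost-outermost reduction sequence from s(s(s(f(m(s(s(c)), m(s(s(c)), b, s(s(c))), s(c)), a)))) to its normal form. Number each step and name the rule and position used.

s(s(s(a)))

1. s(s(s(f(m(s(s(c)), m(s(s(c)), b, s(s(c))), s(c)), a))))  →  s(s(s(f(m(s(s(c)), b, s(c)), a))))   [R3 at 1.1.1.1.2]
2. s(s(s(f(m(s(s(c)), b, s(c)), a))))  →  s(s(s(f(b, a))))   [R3 at 1.1.1.1]
3. s(s(s(f(b, a))))  →  s(s(s(a)))   [R4 at 1.1.1]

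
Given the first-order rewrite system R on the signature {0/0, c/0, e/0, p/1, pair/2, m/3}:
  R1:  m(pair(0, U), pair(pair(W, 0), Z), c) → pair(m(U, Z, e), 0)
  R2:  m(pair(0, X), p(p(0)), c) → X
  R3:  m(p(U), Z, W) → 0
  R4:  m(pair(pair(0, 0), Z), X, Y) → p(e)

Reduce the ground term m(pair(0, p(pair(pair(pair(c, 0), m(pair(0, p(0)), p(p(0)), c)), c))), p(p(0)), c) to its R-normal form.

p(pair(pair(pair(c, 0), p(0)), c))

1. m(pair(0, p(pair(pair(pair(c, 0), m(pair(0, p(0)), p(p(0)), c)), c))), p(p(0)), c)  →  p(pair(pair(pair(c, 0), m(pair(0, p(0)), p(p(0)), c)), c))   [R2 at ε]
2. p(pair(pair(pair(c, 0), m(pair(0, p(0)), p(p(0)), c)), c))  →  p(pair(pair(pair(c, 0), p(0)), c))   [R2 at 1.1.2]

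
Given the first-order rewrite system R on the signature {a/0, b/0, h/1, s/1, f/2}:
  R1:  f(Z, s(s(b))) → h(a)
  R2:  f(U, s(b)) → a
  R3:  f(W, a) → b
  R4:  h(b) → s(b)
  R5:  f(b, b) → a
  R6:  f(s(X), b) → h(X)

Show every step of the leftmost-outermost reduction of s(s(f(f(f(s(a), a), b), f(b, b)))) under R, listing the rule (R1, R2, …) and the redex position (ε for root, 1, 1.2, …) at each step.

s(s(b))

1. s(s(f(f(f(s(a), a), b), f(b, b))))  →  s(s(f(f(b, b), f(b, b))))   [R3 at 1.1.1.1]
2. s(s(f(f(b, b), f(b, b))))  →  s(s(f(a, f(b, b))))   [R5 at 1.1.1]
3. s(s(f(a, f(b, b))))  →  s(s(f(a, a)))   [R5 at 1.1.2]
4. s(s(f(a, a)))  →  s(s(b))   [R3 at 1.1]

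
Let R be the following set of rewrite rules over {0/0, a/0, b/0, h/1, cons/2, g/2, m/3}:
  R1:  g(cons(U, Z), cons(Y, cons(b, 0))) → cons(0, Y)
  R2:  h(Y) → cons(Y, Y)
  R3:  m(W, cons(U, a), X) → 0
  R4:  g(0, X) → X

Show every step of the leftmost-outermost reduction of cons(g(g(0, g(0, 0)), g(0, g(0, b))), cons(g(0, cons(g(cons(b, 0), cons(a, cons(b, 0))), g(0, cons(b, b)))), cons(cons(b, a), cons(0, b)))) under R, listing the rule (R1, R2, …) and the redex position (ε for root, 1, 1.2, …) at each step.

cons(b, cons(cons(cons(0, a), cons(b, b)), cons(cons(b, a), cons(0, b))))

1. cons(g(g(0, g(0, 0)), g(0, g(0, b))), cons(g(0, cons(g(cons(b, 0), cons(a, cons(b, 0))), g(0, cons(b, b)))), cons(cons(b, a), cons(0, b))))  →  cons(g(g(0, 0), g(0, g(0, b))), cons(g(0, cons(g(cons(b, 0), cons(a, cons(b, 0))), g(0, cons(b, b)))), cons(cons(b, a), cons(0, b))))   [R4 at 1.1]
2. cons(g(g(0, 0), g(0, g(0, b))), cons(g(0, cons(g(cons(b, 0), cons(a, cons(b, 0))), g(0, cons(b, b)))), cons(cons(b, a), cons(0, b))))  →  cons(g(0, g(0, g(0, b))), cons(g(0, cons(g(cons(b, 0), cons(a, cons(b, 0))), g(0, cons(b, b)))), cons(cons(b, a), cons(0, b))))   [R4 at 1.1]
3. cons(g(0, g(0, g(0, b))), cons(g(0, cons(g(cons(b, 0), cons(a, cons(b, 0))), g(0, cons(b, b)))), cons(cons(b, a), cons(0, b))))  →  cons(g(0, g(0, b)), cons(g(0, cons(g(cons(b, 0), cons(a, cons(b, 0))), g(0, cons(b, b)))), cons(cons(b, a), cons(0, b))))   [R4 at 1]
4. cons(g(0, g(0, b)), cons(g(0, cons(g(cons(b, 0), cons(a, cons(b, 0))), g(0, cons(b, b)))), cons(cons(b, a), cons(0, b))))  →  cons(g(0, b), cons(g(0, cons(g(cons(b, 0), cons(a, cons(b, 0))), g(0, cons(b, b)))), cons(cons(b, a), cons(0, b))))   [R4 at 1]
5. cons(g(0, b), cons(g(0, cons(g(cons(b, 0), cons(a, cons(b, 0))), g(0, cons(b, b)))), cons(cons(b, a), cons(0, b))))  →  cons(b, cons(g(0, cons(g(cons(b, 0), cons(a, cons(b, 0))), g(0, cons(b, b)))), cons(cons(b, a), cons(0, b))))   [R4 at 1]
6. cons(b, cons(g(0, cons(g(cons(b, 0), cons(a, cons(b, 0))), g(0, cons(b, b)))), cons(cons(b, a), cons(0, b))))  →  cons(b, cons(cons(g(cons(b, 0), cons(a, cons(b, 0))), g(0, cons(b, b))), cons(cons(b, a), cons(0, b))))   [R4 at 2.1]
7. cons(b, cons(cons(g(cons(b, 0), cons(a, cons(b, 0))), g(0, cons(b, b))), cons(cons(b, a), cons(0, b))))  →  cons(b, cons(cons(cons(0, a), g(0, cons(b, b))), cons(cons(b, a), cons(0, b))))   [R1 at 2.1.1]
8. cons(b, cons(cons(cons(0, a), g(0, cons(b, b))), cons(cons(b, a), cons(0, b))))  →  cons(b, cons(cons(cons(0, a), cons(b, b)), cons(cons(b, a), cons(0, b))))   [R4 at 2.1.2]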